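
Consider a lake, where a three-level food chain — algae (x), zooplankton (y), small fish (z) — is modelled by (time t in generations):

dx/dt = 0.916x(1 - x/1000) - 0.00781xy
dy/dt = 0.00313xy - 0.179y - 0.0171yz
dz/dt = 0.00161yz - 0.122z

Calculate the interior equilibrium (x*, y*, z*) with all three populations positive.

From dz/dt = 0: 0.00161y* = 0.122, so y* = 75.8.
From dx/dt = 0: 0.916(1 - x*/1000) = 0.00781·75.8, giving x* = 1000·(1 - 0.646) = 354.
From dy/dt = 0: 0.00313·354 - 0.179 = 0.0171z*, so z* = 0.929/0.0171 = 54.3.

x* ≈ 354, y* ≈ 75.8, z* ≈ 54.3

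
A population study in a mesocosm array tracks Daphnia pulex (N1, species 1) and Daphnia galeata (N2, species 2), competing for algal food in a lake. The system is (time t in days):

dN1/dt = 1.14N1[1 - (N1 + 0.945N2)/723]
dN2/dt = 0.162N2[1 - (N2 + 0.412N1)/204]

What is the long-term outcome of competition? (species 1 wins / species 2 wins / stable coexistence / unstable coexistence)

Compare the nullcline intercepts: K1/α12 = 723/0.945 = 765 > K2 = 204; K2/α21 = 204/0.412 = 495 < K1 = 723.
Since the inequalities point opposite ways, species 1 can invade but species 2 cannot.

species 1 excludes species 2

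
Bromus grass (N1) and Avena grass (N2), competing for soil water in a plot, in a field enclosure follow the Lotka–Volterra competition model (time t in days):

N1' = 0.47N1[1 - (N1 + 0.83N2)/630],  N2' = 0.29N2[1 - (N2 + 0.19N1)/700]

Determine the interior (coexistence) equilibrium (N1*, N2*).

Setting both brackets to zero gives the nullclines N1 + 0.83N2 = 630 and 0.19N1 + N2 = 700.
Substituting N2 = 700 - 0.19N1 into the first: N1(1 - 0.83·0.19) = 630 - 0.83·700.
So N1* = 49/0.842 = 58.2, and then N2* = 700 - 0.19·58.2 = 689.

N1* ≈ 58.2, N2* ≈ 689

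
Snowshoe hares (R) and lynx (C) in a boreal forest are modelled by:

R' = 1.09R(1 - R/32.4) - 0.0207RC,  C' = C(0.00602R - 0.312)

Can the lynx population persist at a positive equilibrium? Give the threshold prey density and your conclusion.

The predator equation gives dC/dt > 0 only when R > 0.312/0.00602 = 51.8.
Without the predator, R → K = 32.4. Since 32.4 < 51.8, the predator cannot invade.

Threshold R = 51.8; K < 51.8, so no, the predator goes extinct.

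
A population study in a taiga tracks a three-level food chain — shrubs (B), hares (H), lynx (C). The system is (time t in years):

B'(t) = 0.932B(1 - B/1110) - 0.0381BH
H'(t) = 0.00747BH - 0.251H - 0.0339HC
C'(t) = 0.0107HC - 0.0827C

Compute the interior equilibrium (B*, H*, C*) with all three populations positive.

B* ≈ 759, H* ≈ 7.73, C* ≈ 160

From dC/dt = 0: 0.0107H* = 0.0827, so H* = 7.73.
From dB/dt = 0: 0.932(1 - B*/1110) = 0.0381·7.73, giving B* = 1110·(1 - 0.316) = 759.
From dH/dt = 0: 0.00747·759 - 0.251 = 0.0339C*, so C* = 5.42/0.0339 = 160.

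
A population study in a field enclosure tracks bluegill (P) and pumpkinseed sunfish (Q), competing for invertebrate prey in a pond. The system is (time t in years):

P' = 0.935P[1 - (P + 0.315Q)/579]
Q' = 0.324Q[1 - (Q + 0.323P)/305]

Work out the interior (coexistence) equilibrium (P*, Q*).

P* ≈ 538, Q* ≈ 131

Setting both brackets to zero gives the nullclines P + 0.315Q = 579 and 0.323P + Q = 305.
Substituting Q = 305 - 0.323P into the first: P(1 - 0.315·0.323) = 579 - 0.315·305.
So P* = 483/0.898 = 538, and then Q* = 305 - 0.323·538 = 131.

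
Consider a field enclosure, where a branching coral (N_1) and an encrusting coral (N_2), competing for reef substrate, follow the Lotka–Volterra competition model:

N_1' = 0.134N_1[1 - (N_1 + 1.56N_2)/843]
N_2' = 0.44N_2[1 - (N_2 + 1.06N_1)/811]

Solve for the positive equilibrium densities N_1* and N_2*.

Setting both brackets to zero gives the nullclines N_1 + 1.56N_2 = 843 and 1.06N_1 + N_2 = 811.
Substituting N_2 = 811 - 1.06N_1 into the first: N_1(1 - 1.56·1.06) = 843 - 1.56·811.
So N_1* = -422/-0.654 = 646, and then N_2* = 811 - 1.06·646 = 126.

N_1* ≈ 646, N_2* ≈ 126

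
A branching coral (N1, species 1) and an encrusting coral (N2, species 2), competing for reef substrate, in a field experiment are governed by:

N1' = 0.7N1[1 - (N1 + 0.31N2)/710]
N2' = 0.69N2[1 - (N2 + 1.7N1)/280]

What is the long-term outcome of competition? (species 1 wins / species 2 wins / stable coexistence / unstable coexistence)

species 1 excludes species 2

Compare the nullcline intercepts: K1/α12 = 710/0.31 = 2290 > K2 = 280; K2/α21 = 280/1.7 = 165 < K1 = 710.
Since the inequalities point opposite ways, species 1 can invade but species 2 cannot.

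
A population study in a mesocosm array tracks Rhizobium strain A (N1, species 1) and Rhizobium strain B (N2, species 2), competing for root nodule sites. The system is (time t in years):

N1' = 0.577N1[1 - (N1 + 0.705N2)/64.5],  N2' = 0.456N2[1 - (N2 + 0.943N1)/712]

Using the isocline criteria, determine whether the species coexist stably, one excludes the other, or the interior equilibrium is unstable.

species 2 excludes species 1

Compare the nullcline intercepts: K1/α12 = 64.5/0.705 = 91.5 < K2 = 712; K2/α21 = 712/0.943 = 755 > K1 = 64.5.
Since the inequalities point opposite ways, species 2 can invade but species 1 cannot.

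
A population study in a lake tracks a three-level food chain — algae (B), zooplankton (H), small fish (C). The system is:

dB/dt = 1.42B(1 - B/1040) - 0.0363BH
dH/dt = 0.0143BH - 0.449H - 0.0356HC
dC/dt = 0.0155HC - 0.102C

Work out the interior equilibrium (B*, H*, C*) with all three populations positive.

B* ≈ 865, H* ≈ 6.58, C* ≈ 335

From dC/dt = 0: 0.0155H* = 0.102, so H* = 6.58.
From dB/dt = 0: 1.42(1 - B*/1040) = 0.0363·6.58, giving B* = 1040·(1 - 0.168) = 865.
From dH/dt = 0: 0.0143·865 - 0.449 = 0.0356C*, so C* = 11.9/0.0356 = 335.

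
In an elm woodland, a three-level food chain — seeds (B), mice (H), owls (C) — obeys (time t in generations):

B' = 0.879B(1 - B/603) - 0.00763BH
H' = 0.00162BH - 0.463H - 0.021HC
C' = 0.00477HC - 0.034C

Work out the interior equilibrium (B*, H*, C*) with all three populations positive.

B* ≈ 566, H* ≈ 7.13, C* ≈ 21.6

From dC/dt = 0: 0.00477H* = 0.034, so H* = 7.13.
From dB/dt = 0: 0.879(1 - B*/603) = 0.00763·7.13, giving B* = 603·(1 - 0.0619) = 566.
From dH/dt = 0: 0.00162·566 - 0.463 = 0.021C*, so C* = 0.453/0.021 = 21.6.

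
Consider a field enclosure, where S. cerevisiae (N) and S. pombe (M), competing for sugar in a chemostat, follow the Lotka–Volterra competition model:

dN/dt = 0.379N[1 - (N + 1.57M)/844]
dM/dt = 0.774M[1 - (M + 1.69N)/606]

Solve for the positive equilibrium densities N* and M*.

Setting both brackets to zero gives the nullclines N + 1.57M = 844 and 1.69N + M = 606.
Substituting M = 606 - 1.69N into the first: N(1 - 1.57·1.69) = 844 - 1.57·606.
So N* = -107/-1.65 = 65, and then M* = 606 - 1.69·65 = 496.

N* ≈ 65, M* ≈ 496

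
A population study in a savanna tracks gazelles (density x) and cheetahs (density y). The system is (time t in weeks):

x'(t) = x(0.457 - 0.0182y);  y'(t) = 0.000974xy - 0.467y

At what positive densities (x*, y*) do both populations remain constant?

x* ≈ 479, y* ≈ 25.1

Set dy/dt = 0 with y > 0: 0.000974x - 0.467 = 0, so x* = 0.467/0.000974 = 479.
Set dx/dt = 0 with x > 0: 0.457 - 0.0182y = 0, so y* = 0.457/0.0182 = 25.1.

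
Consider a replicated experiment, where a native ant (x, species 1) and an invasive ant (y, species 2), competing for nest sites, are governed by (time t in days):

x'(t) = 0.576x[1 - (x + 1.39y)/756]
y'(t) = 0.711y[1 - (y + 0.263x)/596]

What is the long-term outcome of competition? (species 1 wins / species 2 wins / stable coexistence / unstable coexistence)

species 2 excludes species 1

Compare the nullcline intercepts: K1/α12 = 756/1.39 = 544 < K2 = 596; K2/α21 = 596/0.263 = 2270 > K1 = 756.
Since the inequalities point opposite ways, species 2 can invade but species 1 cannot.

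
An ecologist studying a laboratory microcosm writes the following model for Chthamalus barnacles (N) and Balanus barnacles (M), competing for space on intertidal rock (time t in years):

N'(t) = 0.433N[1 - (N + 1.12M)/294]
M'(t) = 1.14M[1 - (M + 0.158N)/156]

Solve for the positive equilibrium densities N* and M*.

Setting both brackets to zero gives the nullclines N + 1.12M = 294 and 0.158N + M = 156.
Substituting M = 156 - 0.158N into the first: N(1 - 1.12·0.158) = 294 - 1.12·156.
So N* = 119/0.823 = 145, and then M* = 156 - 0.158·145 = 133.

N* ≈ 145, M* ≈ 133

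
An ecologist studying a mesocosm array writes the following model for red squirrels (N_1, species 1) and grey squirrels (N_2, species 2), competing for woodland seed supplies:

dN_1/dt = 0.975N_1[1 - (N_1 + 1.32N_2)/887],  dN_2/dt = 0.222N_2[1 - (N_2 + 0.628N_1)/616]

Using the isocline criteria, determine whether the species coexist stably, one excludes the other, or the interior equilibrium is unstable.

Compare the nullcline intercepts: K1/α12 = 887/1.32 = 672 > K2 = 616; K2/α21 = 616/0.628 = 981 > K1 = 887.
Since both inequalities hold, each species can invade when rare, so the interior equilibrium is stable.

stable coexistence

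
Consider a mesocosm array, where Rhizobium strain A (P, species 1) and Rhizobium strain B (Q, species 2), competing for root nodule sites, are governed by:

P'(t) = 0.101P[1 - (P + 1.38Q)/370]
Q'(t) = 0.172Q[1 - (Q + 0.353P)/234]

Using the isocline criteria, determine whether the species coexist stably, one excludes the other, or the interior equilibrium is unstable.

stable coexistence

Compare the nullcline intercepts: K1/α12 = 370/1.38 = 268 > K2 = 234; K2/α21 = 234/0.353 = 663 > K1 = 370.
Since both inequalities hold, each species can invade when rare, so the interior equilibrium is stable.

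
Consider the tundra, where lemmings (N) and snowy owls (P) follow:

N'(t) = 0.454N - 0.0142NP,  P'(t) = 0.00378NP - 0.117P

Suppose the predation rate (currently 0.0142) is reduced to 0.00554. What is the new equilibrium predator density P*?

P* ≈ 81.9

At the interior fixed point, setting dN/dt = 0 with N > 0 fixes P* = (prey growth rate)/(NP coefficient) — independent of the other coefficients.
With the change, P* = 0.454/0.00554 = 81.9; it rises from 32.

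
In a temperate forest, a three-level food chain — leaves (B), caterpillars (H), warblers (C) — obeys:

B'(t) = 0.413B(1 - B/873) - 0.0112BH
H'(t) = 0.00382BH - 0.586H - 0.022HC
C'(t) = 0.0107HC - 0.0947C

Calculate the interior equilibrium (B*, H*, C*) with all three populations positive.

B* ≈ 663, H* ≈ 8.85, C* ≈ 88.6

From dC/dt = 0: 0.0107H* = 0.0947, so H* = 8.85.
From dB/dt = 0: 0.413(1 - B*/873) = 0.0112·8.85, giving B* = 873·(1 - 0.24) = 663.
From dH/dt = 0: 0.00382·663 - 0.586 = 0.022C*, so C* = 1.95/0.022 = 88.6.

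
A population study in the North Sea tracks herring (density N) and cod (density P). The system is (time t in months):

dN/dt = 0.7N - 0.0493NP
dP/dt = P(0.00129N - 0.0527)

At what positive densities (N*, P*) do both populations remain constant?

Set dP/dt = 0 with P > 0: 0.00129N - 0.0527 = 0, so N* = 0.0527/0.00129 = 40.9.
Set dN/dt = 0 with N > 0: 0.7 - 0.0493P = 0, so P* = 0.7/0.0493 = 14.2.

N* ≈ 40.9, P* ≈ 14.2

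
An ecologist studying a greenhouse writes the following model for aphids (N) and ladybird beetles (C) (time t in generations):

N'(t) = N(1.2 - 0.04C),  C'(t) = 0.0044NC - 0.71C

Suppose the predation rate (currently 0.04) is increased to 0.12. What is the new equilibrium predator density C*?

C* ≈ 10

At the interior fixed point, setting dN/dt = 0 with N > 0 fixes C* = (prey growth rate)/(NC coefficient) — independent of the other coefficients.
With the change, C* = 1.2/0.12 = 10; it falls from 30.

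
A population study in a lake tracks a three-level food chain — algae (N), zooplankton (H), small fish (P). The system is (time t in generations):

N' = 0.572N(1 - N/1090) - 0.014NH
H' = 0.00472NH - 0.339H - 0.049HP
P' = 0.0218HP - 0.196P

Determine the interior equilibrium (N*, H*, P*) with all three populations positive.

From dP/dt = 0: 0.0218H* = 0.196, so H* = 8.99.
From dN/dt = 0: 0.572(1 - N*/1090) = 0.014·8.99, giving N* = 1090·(1 - 0.22) = 850.
From dH/dt = 0: 0.00472·850 - 0.339 = 0.049P*, so P* = 3.67/0.049 = 75.

N* ≈ 850, H* ≈ 8.99, P* ≈ 75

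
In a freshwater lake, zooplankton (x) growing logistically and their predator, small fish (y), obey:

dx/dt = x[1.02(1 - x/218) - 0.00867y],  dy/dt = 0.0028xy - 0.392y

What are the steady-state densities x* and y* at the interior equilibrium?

x* ≈ 140, y* ≈ 42.1

From dy/dt = 0 with y > 0: 0.0028x* = 0.392, so x* = 140.
Substitute into dx/dt = 0: 1.02(1 - 140/218) = 0.00867y*.
The bracket is 0.358, giving y* = 0.365/0.00867 = 42.1.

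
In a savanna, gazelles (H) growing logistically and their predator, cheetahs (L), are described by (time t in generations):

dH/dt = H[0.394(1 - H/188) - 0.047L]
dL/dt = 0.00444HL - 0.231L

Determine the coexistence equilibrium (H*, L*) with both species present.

H* ≈ 52, L* ≈ 6.06

From dL/dt = 0 with L > 0: 0.00444H* = 0.231, so H* = 52.
Substitute into dH/dt = 0: 0.394(1 - 52/188) = 0.047L*.
The bracket is 0.723, giving L* = 0.285/0.047 = 6.06.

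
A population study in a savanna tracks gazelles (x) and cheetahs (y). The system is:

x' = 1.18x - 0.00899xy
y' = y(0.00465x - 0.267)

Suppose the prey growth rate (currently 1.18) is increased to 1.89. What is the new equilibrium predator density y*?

y* ≈ 210

At the interior fixed point, setting dx/dt = 0 with x > 0 fixes y* = (prey growth rate)/(xy coefficient) — independent of the other coefficients.
With the change, y* = 1.89/0.00899 = 210; it rises from 131.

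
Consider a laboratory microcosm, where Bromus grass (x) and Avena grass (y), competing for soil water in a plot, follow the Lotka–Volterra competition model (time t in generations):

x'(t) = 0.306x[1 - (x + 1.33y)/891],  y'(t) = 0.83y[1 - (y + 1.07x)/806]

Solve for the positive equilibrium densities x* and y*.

Setting both brackets to zero gives the nullclines x + 1.33y = 891 and 1.07x + y = 806.
Substituting y = 806 - 1.07x into the first: x(1 - 1.33·1.07) = 891 - 1.33·806.
So x* = -181/-0.423 = 428, and then y* = 806 - 1.07·428 = 348.

x* ≈ 428, y* ≈ 348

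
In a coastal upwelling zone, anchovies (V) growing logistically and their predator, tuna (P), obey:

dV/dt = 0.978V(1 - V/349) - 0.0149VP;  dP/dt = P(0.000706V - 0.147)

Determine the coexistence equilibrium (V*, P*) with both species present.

From dP/dt = 0 with P > 0: 0.000706V* = 0.147, so V* = 208.
Substitute into dV/dt = 0: 0.978(1 - 208/349) = 0.0149P*.
The bracket is 0.403, giving P* = 0.395/0.0149 = 26.5.

V* ≈ 208, P* ≈ 26.5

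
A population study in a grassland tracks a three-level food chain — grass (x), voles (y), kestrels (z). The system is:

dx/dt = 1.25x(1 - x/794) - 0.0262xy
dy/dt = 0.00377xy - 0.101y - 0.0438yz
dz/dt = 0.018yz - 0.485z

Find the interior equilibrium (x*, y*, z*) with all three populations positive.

x* ≈ 346, y* ≈ 26.9, z* ≈ 27.4

From dz/dt = 0: 0.018y* = 0.485, so y* = 26.9.
From dx/dt = 0: 1.25(1 - x*/794) = 0.0262·26.9, giving x* = 794·(1 - 0.565) = 346.
From dy/dt = 0: 0.00377·346 - 0.101 = 0.0438z*, so z* = 1.2/0.0438 = 27.4.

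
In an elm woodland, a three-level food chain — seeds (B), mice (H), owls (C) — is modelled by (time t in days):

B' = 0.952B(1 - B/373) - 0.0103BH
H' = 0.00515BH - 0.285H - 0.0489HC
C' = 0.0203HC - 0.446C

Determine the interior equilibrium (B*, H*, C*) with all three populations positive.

B* ≈ 284, H* ≈ 22, C* ≈ 24.1

From dC/dt = 0: 0.0203H* = 0.446, so H* = 22.
From dB/dt = 0: 0.952(1 - B*/373) = 0.0103·22, giving B* = 373·(1 - 0.238) = 284.
From dH/dt = 0: 0.00515·284 - 0.285 = 0.0489C*, so C* = 1.18/0.0489 = 24.1.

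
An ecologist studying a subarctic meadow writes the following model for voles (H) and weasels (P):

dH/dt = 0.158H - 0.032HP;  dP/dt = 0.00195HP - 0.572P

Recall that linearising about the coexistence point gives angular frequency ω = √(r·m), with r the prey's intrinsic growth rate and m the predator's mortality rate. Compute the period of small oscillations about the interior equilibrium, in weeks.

T ≈ 20.9 weeks

Here r = 0.158 and m = 0.572, so r·m = 0.0904.
ω = √0.0904 = 0.301 per week, hence T = 2π/ω ≈ 20.9 weeks.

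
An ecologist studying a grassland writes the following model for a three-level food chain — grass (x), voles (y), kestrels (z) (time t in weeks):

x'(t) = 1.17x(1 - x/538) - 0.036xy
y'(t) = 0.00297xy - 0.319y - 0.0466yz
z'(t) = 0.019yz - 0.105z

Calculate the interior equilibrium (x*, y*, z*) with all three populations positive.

x* ≈ 447, y* ≈ 5.53, z* ≈ 21.6

From dz/dt = 0: 0.019y* = 0.105, so y* = 5.53.
From dx/dt = 0: 1.17(1 - x*/538) = 0.036·5.53, giving x* = 538·(1 - 0.17) = 447.
From dy/dt = 0: 0.00297·447 - 0.319 = 0.0466z*, so z* = 1.01/0.0466 = 21.6.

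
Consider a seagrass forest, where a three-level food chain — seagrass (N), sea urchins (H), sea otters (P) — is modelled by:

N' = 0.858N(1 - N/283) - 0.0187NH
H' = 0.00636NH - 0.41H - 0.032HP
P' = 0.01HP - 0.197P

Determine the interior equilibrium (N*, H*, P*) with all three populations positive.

N* ≈ 161, H* ≈ 19.7, P* ≈ 19.3

From dP/dt = 0: 0.01H* = 0.197, so H* = 19.7.
From dN/dt = 0: 0.858(1 - N*/283) = 0.0187·19.7, giving N* = 283·(1 - 0.429) = 161.
From dH/dt = 0: 0.00636·161 - 0.41 = 0.032P*, so P* = 0.617/0.032 = 19.3.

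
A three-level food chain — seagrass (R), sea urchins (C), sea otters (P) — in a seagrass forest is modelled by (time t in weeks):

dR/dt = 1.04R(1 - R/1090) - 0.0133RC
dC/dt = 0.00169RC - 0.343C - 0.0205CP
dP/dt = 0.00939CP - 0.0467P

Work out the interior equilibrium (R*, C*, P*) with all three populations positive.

R* ≈ 1020, C* ≈ 4.97, P* ≈ 67.4

From dP/dt = 0: 0.00939C* = 0.0467, so C* = 4.97.
From dR/dt = 0: 1.04(1 - R*/1090) = 0.0133·4.97, giving R* = 1090·(1 - 0.0636) = 1020.
From dC/dt = 0: 0.00169·1020 - 0.343 = 0.0205P*, so P* = 1.38/0.0205 = 67.4.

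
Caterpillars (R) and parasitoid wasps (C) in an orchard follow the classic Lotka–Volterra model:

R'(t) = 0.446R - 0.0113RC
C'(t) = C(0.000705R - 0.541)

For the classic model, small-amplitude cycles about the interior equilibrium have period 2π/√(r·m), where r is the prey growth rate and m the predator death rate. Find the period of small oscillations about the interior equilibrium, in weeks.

Here r = 0.446 and m = 0.541, so r·m = 0.241.
ω = √0.241 = 0.491 per week, hence T = 2π/ω ≈ 12.8 weeks.

T ≈ 12.8 weeks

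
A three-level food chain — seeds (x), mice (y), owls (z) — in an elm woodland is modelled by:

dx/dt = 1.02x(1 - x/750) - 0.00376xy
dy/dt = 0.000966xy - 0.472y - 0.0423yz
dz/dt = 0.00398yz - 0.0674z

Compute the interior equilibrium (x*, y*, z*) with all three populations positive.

x* ≈ 703, y* ≈ 16.9, z* ≈ 4.9

From dz/dt = 0: 0.00398y* = 0.0674, so y* = 16.9.
From dx/dt = 0: 1.02(1 - x*/750) = 0.00376·16.9, giving x* = 750·(1 - 0.0624) = 703.
From dy/dt = 0: 0.000966·703 - 0.472 = 0.0423z*, so z* = 0.207/0.0423 = 4.9.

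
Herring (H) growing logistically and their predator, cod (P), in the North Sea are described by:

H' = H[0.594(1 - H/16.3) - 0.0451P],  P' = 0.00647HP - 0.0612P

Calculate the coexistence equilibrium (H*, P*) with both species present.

H* ≈ 9.46, P* ≈ 5.53

From dP/dt = 0 with P > 0: 0.00647H* = 0.0612, so H* = 9.46.
Substitute into dH/dt = 0: 0.594(1 - 9.46/16.3) = 0.0451P*.
The bracket is 0.42, giving P* = 0.249/0.0451 = 5.53.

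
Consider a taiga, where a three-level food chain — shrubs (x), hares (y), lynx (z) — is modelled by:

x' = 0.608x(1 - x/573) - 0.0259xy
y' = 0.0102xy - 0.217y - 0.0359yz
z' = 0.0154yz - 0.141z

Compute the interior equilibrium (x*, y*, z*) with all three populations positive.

x* ≈ 350, y* ≈ 9.16, z* ≈ 93.3

From dz/dt = 0: 0.0154y* = 0.141, so y* = 9.16.
From dx/dt = 0: 0.608(1 - x*/573) = 0.0259·9.16, giving x* = 573·(1 - 0.39) = 350.
From dy/dt = 0: 0.0102·350 - 0.217 = 0.0359z*, so z* = 3.35/0.0359 = 93.3.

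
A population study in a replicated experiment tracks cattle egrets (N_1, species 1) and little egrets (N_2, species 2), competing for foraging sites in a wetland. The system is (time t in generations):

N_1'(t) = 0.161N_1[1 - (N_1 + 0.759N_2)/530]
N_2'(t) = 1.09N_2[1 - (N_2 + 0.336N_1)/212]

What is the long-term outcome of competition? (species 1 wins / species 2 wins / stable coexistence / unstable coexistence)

stable coexistence

Compare the nullcline intercepts: K1/α12 = 530/0.759 = 698 > K2 = 212; K2/α21 = 212/0.336 = 631 > K1 = 530.
Since both inequalities hold, each species can invade when rare, so the interior equilibrium is stable.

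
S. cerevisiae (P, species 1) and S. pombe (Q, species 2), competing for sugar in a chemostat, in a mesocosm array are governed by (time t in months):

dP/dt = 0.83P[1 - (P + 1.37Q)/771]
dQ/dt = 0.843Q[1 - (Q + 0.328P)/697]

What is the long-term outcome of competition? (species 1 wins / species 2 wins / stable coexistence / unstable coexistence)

Compare the nullcline intercepts: K1/α12 = 771/1.37 = 563 < K2 = 697; K2/α21 = 697/0.328 = 2120 > K1 = 771.
Since the inequalities point opposite ways, species 2 can invade but species 1 cannot.

species 2 excludes species 1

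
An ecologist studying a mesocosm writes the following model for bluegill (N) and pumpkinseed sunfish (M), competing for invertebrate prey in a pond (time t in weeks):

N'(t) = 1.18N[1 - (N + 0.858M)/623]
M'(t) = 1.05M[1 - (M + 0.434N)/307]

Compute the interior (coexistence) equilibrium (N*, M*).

N* ≈ 573, M* ≈ 58.3

Setting both brackets to zero gives the nullclines N + 0.858M = 623 and 0.434N + M = 307.
Substituting M = 307 - 0.434N into the first: N(1 - 0.858·0.434) = 623 - 0.858·307.
So N* = 360/0.628 = 573, and then M* = 307 - 0.434·573 = 58.3.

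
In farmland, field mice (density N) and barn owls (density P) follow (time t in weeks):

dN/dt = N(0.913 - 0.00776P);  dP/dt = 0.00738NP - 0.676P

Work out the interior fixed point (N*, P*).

Set dP/dt = 0 with P > 0: 0.00738N - 0.676 = 0, so N* = 0.676/0.00738 = 91.6.
Set dN/dt = 0 with N > 0: 0.913 - 0.00776P = 0, so P* = 0.913/0.00776 = 118.

N* ≈ 91.6, P* ≈ 118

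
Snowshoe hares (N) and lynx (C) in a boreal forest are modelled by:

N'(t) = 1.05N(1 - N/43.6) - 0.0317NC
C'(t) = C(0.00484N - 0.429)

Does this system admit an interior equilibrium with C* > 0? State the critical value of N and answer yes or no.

The predator equation gives dC/dt > 0 only when N > 0.429/0.00484 = 88.6.
Without the predator, N → K = 43.6. Since 43.6 < 88.6, the predator cannot invade.

Threshold N = 88.6; K < 88.6, so no, the predator goes extinct.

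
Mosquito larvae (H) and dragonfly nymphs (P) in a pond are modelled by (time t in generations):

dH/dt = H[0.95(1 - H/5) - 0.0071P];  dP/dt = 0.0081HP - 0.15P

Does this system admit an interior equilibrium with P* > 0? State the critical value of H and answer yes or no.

Threshold H = 18.5; K < 18.5, so no, the predator goes extinct.

The predator equation gives dP/dt > 0 only when H > 0.15/0.0081 = 18.5.
Without the predator, H → K = 5. Since 5 < 18.5, the predator cannot invade.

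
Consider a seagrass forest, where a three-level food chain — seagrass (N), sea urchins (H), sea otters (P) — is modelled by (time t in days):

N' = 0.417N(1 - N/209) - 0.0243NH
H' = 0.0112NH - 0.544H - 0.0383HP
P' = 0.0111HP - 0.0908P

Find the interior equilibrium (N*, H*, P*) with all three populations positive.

N* ≈ 109, H* ≈ 8.18, P* ≈ 17.8

From dP/dt = 0: 0.0111H* = 0.0908, so H* = 8.18.
From dN/dt = 0: 0.417(1 - N*/209) = 0.0243·8.18, giving N* = 209·(1 - 0.477) = 109.
From dH/dt = 0: 0.0112·109 - 0.544 = 0.0383P*, so P* = 0.681/0.0383 = 17.8.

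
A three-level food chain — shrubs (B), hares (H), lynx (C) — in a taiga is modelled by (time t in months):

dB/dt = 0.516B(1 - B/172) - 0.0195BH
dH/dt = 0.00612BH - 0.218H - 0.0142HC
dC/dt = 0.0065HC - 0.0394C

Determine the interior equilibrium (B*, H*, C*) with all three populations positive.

B* ≈ 133, H* ≈ 6.06, C* ≈ 41.8

From dC/dt = 0: 0.0065H* = 0.0394, so H* = 6.06.
From dB/dt = 0: 0.516(1 - B*/172) = 0.0195·6.06, giving B* = 172·(1 - 0.229) = 133.
From dH/dt = 0: 0.00612·133 - 0.218 = 0.0142C*, so C* = 0.594/0.0142 = 41.8.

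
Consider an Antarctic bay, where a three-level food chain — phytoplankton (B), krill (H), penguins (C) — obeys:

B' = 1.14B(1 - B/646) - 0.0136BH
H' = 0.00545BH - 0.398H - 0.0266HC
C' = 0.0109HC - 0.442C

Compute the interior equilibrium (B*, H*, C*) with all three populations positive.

B* ≈ 333, H* ≈ 40.6, C* ≈ 53.4

From dC/dt = 0: 0.0109H* = 0.442, so H* = 40.6.
From dB/dt = 0: 1.14(1 - B*/646) = 0.0136·40.6, giving B* = 646·(1 - 0.484) = 333.
From dH/dt = 0: 0.00545·333 - 0.398 = 0.0266C*, so C* = 1.42/0.0266 = 53.4.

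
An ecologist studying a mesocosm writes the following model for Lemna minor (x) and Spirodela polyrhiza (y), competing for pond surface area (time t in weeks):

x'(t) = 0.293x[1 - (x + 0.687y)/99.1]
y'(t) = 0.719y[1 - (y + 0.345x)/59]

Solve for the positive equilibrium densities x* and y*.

Setting both brackets to zero gives the nullclines x + 0.687y = 99.1 and 0.345x + y = 59.
Substituting y = 59 - 0.345x into the first: x(1 - 0.687·0.345) = 99.1 - 0.687·59.
So x* = 58.6/0.763 = 76.8, and then y* = 59 - 0.345·76.8 = 32.5.

x* ≈ 76.8, y* ≈ 32.5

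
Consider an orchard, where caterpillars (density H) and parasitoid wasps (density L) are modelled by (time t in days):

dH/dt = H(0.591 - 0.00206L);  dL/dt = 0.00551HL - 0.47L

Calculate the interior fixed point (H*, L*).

Set dL/dt = 0 with L > 0: 0.00551H - 0.47 = 0, so H* = 0.47/0.00551 = 85.3.
Set dH/dt = 0 with H > 0: 0.591 - 0.00206L = 0, so L* = 0.591/0.00206 = 287.

H* ≈ 85.3, L* ≈ 287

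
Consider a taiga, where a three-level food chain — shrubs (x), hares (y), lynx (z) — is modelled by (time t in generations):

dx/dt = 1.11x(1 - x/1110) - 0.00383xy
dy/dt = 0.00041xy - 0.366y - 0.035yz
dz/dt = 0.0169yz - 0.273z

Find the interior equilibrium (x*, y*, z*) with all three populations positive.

From dz/dt = 0: 0.0169y* = 0.273, so y* = 16.2.
From dx/dt = 0: 1.11(1 - x*/1110) = 0.00383·16.2, giving x* = 1110·(1 - 0.0557) = 1050.
From dy/dt = 0: 0.00041·1050 - 0.366 = 0.035z*, so z* = 0.0637/0.035 = 1.82.

x* ≈ 1050, y* ≈ 16.2, z* ≈ 1.82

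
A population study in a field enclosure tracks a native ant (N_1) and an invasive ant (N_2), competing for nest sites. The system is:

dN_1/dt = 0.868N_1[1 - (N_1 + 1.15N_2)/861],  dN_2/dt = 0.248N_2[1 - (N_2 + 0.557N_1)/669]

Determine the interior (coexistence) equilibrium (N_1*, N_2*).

N_1* ≈ 255, N_2* ≈ 527

Setting both brackets to zero gives the nullclines N_1 + 1.15N_2 = 861 and 0.557N_1 + N_2 = 669.
Substituting N_2 = 669 - 0.557N_1 into the first: N_1(1 - 1.15·0.557) = 861 - 1.15·669.
So N_1* = 91.7/0.359 = 255, and then N_2* = 669 - 0.557·255 = 527.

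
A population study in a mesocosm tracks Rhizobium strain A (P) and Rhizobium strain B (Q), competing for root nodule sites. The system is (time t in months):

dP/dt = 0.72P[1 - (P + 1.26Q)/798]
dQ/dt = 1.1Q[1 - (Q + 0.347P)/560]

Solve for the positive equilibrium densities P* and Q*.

P* ≈ 164, Q* ≈ 503

Setting both brackets to zero gives the nullclines P + 1.26Q = 798 and 0.347P + Q = 560.
Substituting Q = 560 - 0.347P into the first: P(1 - 1.26·0.347) = 798 - 1.26·560.
So P* = 92.4/0.563 = 164, and then Q* = 560 - 0.347·164 = 503.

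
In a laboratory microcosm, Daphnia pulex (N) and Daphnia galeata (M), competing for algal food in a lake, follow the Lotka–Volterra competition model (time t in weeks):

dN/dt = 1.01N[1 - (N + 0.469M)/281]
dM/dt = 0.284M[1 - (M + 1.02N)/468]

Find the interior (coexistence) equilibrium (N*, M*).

Setting both brackets to zero gives the nullclines N + 0.469M = 281 and 1.02N + M = 468.
Substituting M = 468 - 1.02N into the first: N(1 - 0.469·1.02) = 281 - 0.469·468.
So N* = 61.5/0.522 = 118, and then M* = 468 - 1.02·118 = 348.

N* ≈ 118, M* ≈ 348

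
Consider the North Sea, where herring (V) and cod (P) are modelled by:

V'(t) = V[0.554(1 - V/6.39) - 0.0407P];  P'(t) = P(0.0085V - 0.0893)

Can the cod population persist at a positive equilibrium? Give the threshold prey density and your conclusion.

The predator equation gives dP/dt > 0 only when V > 0.0893/0.0085 = 10.5.
Without the predator, V → K = 6.39. Since 6.39 < 10.5, the predator cannot invade.

Threshold V = 10.5; K < 10.5, so no, the predator goes extinct.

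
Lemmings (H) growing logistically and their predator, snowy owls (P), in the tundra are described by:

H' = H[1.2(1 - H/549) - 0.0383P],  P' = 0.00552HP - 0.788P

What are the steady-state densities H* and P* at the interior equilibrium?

H* ≈ 143, P* ≈ 23.2

From dP/dt = 0 with P > 0: 0.00552H* = 0.788, so H* = 143.
Substitute into dH/dt = 0: 1.2(1 - 143/549) = 0.0383P*.
The bracket is 0.74, giving P* = 0.888/0.0383 = 23.2.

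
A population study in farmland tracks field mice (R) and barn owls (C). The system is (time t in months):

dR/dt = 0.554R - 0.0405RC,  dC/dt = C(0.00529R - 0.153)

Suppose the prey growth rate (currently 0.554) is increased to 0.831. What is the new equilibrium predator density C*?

C* ≈ 20.5

At the interior fixed point, setting dR/dt = 0 with R > 0 fixes C* = (prey growth rate)/(RC coefficient) — independent of the other coefficients.
With the change, C* = 0.831/0.0405 = 20.5; it rises from 13.7.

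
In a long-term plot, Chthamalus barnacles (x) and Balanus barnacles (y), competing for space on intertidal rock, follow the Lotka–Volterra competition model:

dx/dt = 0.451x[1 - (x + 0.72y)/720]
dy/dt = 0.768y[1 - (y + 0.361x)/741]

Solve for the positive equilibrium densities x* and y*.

Setting both brackets to zero gives the nullclines x + 0.72y = 720 and 0.361x + y = 741.
Substituting y = 741 - 0.361x into the first: x(1 - 0.72·0.361) = 720 - 0.72·741.
So x* = 186/0.74 = 252, and then y* = 741 - 0.361·252 = 650.

x* ≈ 252, y* ≈ 650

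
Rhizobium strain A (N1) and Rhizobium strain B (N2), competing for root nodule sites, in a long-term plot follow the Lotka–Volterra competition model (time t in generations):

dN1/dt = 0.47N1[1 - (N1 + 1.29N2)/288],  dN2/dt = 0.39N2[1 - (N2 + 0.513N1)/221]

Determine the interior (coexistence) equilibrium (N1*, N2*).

Setting both brackets to zero gives the nullclines N1 + 1.29N2 = 288 and 0.513N1 + N2 = 221.
Substituting N2 = 221 - 0.513N1 into the first: N1(1 - 1.29·0.513) = 288 - 1.29·221.
So N1* = 2.91/0.338 = 8.6, and then N2* = 221 - 0.513·8.6 = 217.

N1* ≈ 8.6, N2* ≈ 217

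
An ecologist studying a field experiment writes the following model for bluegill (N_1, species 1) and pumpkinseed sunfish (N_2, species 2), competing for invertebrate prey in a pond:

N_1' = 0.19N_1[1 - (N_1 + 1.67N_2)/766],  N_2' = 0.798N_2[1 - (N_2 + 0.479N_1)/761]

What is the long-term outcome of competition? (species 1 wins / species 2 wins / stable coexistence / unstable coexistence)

species 2 excludes species 1

Compare the nullcline intercepts: K1/α12 = 766/1.67 = 459 < K2 = 761; K2/α21 = 761/0.479 = 1590 > K1 = 766.
Since the inequalities point opposite ways, species 2 can invade but species 1 cannot.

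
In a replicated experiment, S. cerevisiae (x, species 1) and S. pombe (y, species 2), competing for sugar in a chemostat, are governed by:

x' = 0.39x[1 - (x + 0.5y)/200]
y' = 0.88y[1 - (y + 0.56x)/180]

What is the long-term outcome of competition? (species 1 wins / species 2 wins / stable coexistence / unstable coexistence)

stable coexistence

Compare the nullcline intercepts: K1/α12 = 200/0.5 = 400 > K2 = 180; K2/α21 = 180/0.56 = 321 > K1 = 200.
Since both inequalities hold, each species can invade when rare, so the interior equilibrium is stable.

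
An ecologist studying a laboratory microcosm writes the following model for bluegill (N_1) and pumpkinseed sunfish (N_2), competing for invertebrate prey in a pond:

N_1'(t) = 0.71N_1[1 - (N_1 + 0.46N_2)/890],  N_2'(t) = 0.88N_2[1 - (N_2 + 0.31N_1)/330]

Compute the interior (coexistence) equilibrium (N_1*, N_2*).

N_1* ≈ 861, N_2* ≈ 63.1

Setting both brackets to zero gives the nullclines N_1 + 0.46N_2 = 890 and 0.31N_1 + N_2 = 330.
Substituting N_2 = 330 - 0.31N_1 into the first: N_1(1 - 0.46·0.31) = 890 - 0.46·330.
So N_1* = 738/0.857 = 861, and then N_2* = 330 - 0.31·861 = 63.1.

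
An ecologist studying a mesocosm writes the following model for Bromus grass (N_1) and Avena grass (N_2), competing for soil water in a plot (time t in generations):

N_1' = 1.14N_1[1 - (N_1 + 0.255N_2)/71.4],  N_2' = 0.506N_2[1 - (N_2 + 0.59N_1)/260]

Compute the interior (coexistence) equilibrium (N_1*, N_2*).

Setting both brackets to zero gives the nullclines N_1 + 0.255N_2 = 71.4 and 0.59N_1 + N_2 = 260.
Substituting N_2 = 260 - 0.59N_1 into the first: N_1(1 - 0.255·0.59) = 71.4 - 0.255·260.
So N_1* = 5.1/0.85 = 6, and then N_2* = 260 - 0.59·6 = 256.

N_1* ≈ 6, N_2* ≈ 256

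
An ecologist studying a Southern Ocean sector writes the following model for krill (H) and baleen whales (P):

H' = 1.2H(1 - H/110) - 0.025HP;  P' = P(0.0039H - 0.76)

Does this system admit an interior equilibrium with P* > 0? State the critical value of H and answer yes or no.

The predator equation gives dP/dt > 0 only when H > 0.76/0.0039 = 195.
Without the predator, H → K = 110. Since 110 < 195, the predator cannot invade.

Threshold H = 195; K < 195, so no, the predator goes extinct.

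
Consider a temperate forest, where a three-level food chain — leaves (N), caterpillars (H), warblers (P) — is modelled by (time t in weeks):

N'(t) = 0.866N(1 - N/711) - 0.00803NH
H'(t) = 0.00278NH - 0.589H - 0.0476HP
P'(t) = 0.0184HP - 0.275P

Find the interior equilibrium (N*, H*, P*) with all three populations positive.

From dP/dt = 0: 0.0184H* = 0.275, so H* = 14.9.
From dN/dt = 0: 0.866(1 - N*/711) = 0.00803·14.9, giving N* = 711·(1 - 0.139) = 612.
From dH/dt = 0: 0.00278·612 - 0.589 = 0.0476P*, so P* = 1.11/0.0476 = 23.4.

N* ≈ 612, H* ≈ 14.9, P* ≈ 23.4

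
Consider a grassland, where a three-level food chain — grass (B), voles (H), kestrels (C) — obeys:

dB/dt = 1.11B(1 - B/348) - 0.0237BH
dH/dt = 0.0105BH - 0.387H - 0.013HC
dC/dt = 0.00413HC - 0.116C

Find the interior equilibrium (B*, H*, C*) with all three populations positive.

B* ≈ 139, H* ≈ 28.1, C* ≈ 82.7

From dC/dt = 0: 0.00413H* = 0.116, so H* = 28.1.
From dB/dt = 0: 1.11(1 - B*/348) = 0.0237·28.1, giving B* = 348·(1 - 0.6) = 139.
From dH/dt = 0: 0.0105·139 - 0.387 = 0.013C*, so C* = 1.08/0.013 = 82.7.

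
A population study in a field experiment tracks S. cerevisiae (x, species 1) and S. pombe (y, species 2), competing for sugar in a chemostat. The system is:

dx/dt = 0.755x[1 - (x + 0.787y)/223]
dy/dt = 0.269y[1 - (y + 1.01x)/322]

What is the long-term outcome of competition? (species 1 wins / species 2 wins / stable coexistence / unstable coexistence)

Compare the nullcline intercepts: K1/α12 = 223/0.787 = 283 < K2 = 322; K2/α21 = 322/1.01 = 319 > K1 = 223.
Since the inequalities point opposite ways, species 2 can invade but species 1 cannot.

species 2 excludes species 1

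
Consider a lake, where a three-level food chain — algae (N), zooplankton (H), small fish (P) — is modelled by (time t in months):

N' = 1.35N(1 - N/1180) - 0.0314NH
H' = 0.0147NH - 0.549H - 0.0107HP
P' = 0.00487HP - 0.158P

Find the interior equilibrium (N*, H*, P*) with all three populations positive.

From dP/dt = 0: 0.00487H* = 0.158, so H* = 32.4.
From dN/dt = 0: 1.35(1 - N*/1180) = 0.0314·32.4, giving N* = 1180·(1 - 0.755) = 290.
From dH/dt = 0: 0.0147·290 - 0.549 = 0.0107P*, so P* = 3.71/0.0107 = 346.

N* ≈ 290, H* ≈ 32.4, P* ≈ 346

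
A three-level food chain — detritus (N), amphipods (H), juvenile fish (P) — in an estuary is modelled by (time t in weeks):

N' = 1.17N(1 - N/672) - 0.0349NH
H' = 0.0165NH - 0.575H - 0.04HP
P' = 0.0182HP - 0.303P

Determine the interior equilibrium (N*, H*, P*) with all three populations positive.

N* ≈ 338, H* ≈ 16.6, P* ≈ 125

From dP/dt = 0: 0.0182H* = 0.303, so H* = 16.6.
From dN/dt = 0: 1.17(1 - N*/672) = 0.0349·16.6, giving N* = 672·(1 - 0.497) = 338.
From dH/dt = 0: 0.0165·338 - 0.575 = 0.04P*, so P* = 5.01/0.04 = 125.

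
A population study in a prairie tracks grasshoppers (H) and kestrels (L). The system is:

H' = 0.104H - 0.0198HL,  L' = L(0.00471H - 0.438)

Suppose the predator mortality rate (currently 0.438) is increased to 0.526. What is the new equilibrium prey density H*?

H* ≈ 112

At the interior fixed point, setting dL/dt = 0 with L > 0 fixes H* = (predator death rate)/(HL coefficient) — independent of the other coefficients.
With the change, H* = 0.526/0.00471 = 112; it rises from 93.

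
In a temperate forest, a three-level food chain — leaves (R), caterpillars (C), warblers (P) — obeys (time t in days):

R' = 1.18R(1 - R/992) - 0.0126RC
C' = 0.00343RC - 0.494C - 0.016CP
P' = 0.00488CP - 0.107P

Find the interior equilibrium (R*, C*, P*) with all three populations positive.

From dP/dt = 0: 0.00488C* = 0.107, so C* = 21.9.
From dR/dt = 0: 1.18(1 - R*/992) = 0.0126·21.9, giving R* = 992·(1 - 0.234) = 760.
From dC/dt = 0: 0.00343·760 - 0.494 = 0.016P*, so P* = 2.11/0.016 = 132.

R* ≈ 760, C* ≈ 21.9, P* ≈ 132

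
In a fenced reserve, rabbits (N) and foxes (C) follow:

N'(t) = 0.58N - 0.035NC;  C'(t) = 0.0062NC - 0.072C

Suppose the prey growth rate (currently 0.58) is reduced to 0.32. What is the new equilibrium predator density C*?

C* ≈ 9.14

At the interior fixed point, setting dN/dt = 0 with N > 0 fixes C* = (prey growth rate)/(NC coefficient) — independent of the other coefficients.
With the change, C* = 0.32/0.035 = 9.14; it falls from 16.6.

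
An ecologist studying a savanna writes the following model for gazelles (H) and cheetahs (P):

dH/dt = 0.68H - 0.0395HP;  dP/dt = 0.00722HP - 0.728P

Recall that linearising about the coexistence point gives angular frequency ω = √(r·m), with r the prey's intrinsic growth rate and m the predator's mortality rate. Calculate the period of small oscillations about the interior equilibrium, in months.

T ≈ 8.93 months

Here r = 0.68 and m = 0.728, so r·m = 0.495.
ω = √0.495 = 0.704 per month, hence T = 2π/ω ≈ 8.93 months.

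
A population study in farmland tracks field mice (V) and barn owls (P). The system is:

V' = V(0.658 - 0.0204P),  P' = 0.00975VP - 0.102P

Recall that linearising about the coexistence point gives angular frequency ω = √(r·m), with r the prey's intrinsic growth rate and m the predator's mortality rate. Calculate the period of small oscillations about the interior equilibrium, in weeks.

T ≈ 24.3 weeks

Here r = 0.658 and m = 0.102, so r·m = 0.0671.
ω = √0.0671 = 0.259 per week, hence T = 2π/ω ≈ 24.3 weeks.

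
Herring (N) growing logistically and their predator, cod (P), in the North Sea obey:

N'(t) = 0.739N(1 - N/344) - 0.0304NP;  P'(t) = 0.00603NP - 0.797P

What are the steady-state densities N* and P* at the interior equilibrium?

N* ≈ 132, P* ≈ 15

From dP/dt = 0 with P > 0: 0.00603N* = 0.797, so N* = 132.
Substitute into dN/dt = 0: 0.739(1 - 132/344) = 0.0304P*.
The bracket is 0.616, giving P* = 0.455/0.0304 = 15.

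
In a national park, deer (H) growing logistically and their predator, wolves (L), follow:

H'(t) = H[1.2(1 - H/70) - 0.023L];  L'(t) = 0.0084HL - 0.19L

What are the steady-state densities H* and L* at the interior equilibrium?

H* ≈ 22.6, L* ≈ 35.3

From dL/dt = 0 with L > 0: 0.0084H* = 0.19, so H* = 22.6.
Substitute into dH/dt = 0: 1.2(1 - 22.6/70) = 0.023L*.
The bracket is 0.677, giving L* = 0.812/0.023 = 35.3.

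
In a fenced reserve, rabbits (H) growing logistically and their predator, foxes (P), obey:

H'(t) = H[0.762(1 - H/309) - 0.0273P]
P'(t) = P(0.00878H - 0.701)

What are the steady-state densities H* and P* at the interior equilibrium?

H* ≈ 79.8, P* ≈ 20.7

From dP/dt = 0 with P > 0: 0.00878H* = 0.701, so H* = 79.8.
Substitute into dH/dt = 0: 0.762(1 - 79.8/309) = 0.0273P*.
The bracket is 0.742, giving P* = 0.565/0.0273 = 20.7.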